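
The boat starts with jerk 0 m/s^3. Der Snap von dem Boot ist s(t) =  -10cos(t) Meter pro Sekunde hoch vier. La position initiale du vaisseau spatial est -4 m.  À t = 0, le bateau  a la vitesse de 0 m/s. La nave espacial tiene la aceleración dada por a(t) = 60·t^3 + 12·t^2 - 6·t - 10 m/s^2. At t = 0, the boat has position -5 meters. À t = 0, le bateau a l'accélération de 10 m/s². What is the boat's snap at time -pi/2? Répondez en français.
En utilisant s(t) = -10·cos(t) et en substituant t = -pi/2, nous trouvons s = 0.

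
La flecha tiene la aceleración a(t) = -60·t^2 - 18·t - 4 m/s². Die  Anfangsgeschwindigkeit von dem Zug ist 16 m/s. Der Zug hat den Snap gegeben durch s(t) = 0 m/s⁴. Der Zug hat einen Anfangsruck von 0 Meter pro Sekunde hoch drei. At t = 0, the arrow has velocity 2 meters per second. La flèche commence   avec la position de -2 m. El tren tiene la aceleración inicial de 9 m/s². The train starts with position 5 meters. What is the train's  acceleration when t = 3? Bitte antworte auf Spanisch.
Debemos encontrar la antiderivada de nuestra ecuación del snap s(t) = 0 2 veces. Tomando ∫s(t)dt y aplicando j(0) = 0, encontramos j(t) = 0. Integrando la sacudida y usando la condición inicial a(0) = 9, obtenemos a(t) = 9. De la ecuación de la aceleración a(t) = 9, sustituimos t = 3 para obtener a = 9.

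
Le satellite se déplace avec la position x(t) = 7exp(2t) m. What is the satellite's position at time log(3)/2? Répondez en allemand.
Wir haben die Position x(t) = 7·exp(2·t). Durch Einsetzen von t = log(3)/2: x(log(3)/2) = 21.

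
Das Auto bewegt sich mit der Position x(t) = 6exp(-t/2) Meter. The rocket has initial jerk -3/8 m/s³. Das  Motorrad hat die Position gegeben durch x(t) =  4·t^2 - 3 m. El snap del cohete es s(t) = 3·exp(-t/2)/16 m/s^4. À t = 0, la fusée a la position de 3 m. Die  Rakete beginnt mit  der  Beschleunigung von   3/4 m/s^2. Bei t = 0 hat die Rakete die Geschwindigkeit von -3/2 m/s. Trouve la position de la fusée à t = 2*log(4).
Nous devons intégrer notre équation du snap s(t) = 3·exp(-t/2)/16 4 fois. En intégrant le snap et en utilisant la condition initiale j(0) = -3/8, nous obtenons j(t) = -3·exp(-t/2)/8. La primitive du jerk est l'accélération. En utilisant a(0) = 3/4, nous obtenons a(t) = 3·exp(-t/2)/4. La primitive de l'accélération est la vitesse. En utilisant v(0) = -3/2, nous obtenons v(t) = -3·exp(-t/2)/2. En intégrant la vitesse et en utilisant la condition initiale x(0) = 3, nous obtenons x(t) = 3·exp(-t/2). Nous avons la position x(t) = 3·exp(-t/2). En substituant t = 2*log(4): x(2*log(4)) = 3/4.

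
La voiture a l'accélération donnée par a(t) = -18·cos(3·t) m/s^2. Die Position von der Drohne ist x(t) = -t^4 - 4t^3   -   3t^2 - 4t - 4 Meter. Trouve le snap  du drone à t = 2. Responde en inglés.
To solve this, we need to take 4 derivatives of our position equation x(t) = -t^4 - 4·t^3 - 3·t^2 - 4·t - 4. Taking d/dt of x(t), we find v(t) = -4·t^3 - 12·t^2 - 6·t - 4. Differentiating velocity, we get acceleration: a(t) = -12·t^2 - 24·t - 6. The derivative of acceleration gives jerk: j(t) = -24·t - 24. Differentiating jerk, we get snap: s(t) = -24. From the given snap equation s(t) = -24, we substitute t = 2 to get s = -24.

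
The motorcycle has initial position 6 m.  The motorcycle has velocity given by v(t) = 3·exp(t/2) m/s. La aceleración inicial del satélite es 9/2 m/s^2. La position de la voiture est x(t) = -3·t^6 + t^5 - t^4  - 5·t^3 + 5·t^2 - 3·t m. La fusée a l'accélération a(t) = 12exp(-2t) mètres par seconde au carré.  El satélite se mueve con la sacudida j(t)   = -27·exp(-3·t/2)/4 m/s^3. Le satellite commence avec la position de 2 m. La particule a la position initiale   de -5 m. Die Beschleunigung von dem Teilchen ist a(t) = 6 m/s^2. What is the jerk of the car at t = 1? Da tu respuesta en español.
Partiendo de la posición x(t) = -3·t^6 + t^5 - t^4 - 5·t^3 + 5·t^2 - 3·t, tomamos 3 derivadas. Tomando d/dt de x(t), encontramos v(t) = -18·t^5 + 5·t^4 - 4·t^3 - 15·t^2 + 10·t - 3. Derivando la velocidad, obtenemos la aceleración: a(t) = -90·t^4 + 20·t^3 - 12·t^2 - 30·t + 10. Tomando d/dt de a(t), encontramos j(t) = -360·t^3 + 60·t^2 - 24·t - 30. Tenemos la sacudida j(t) = -360·t^3 + 60·t^2 - 24·t - 30. Sustituyendo t = 1: j(1) = -354.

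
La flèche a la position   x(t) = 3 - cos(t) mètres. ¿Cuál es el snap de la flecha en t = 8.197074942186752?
Para resolver esto, necesitamos tomar 4 derivadas de nuestra ecuación de la posición x(t) = 3 - cos(t). La derivada de la posición da la velocidad: v(t) = sin(t). Derivando la velocidad, obtenemos la aceleración: a(t) = cos(t). La derivada de la aceleración da la sacudida: j(t) = -sin(t). La derivada de la sacudida da el snap: s(t) = -cos(t). De la ecuación del snap s(t) = -cos(t), sustituimos t = 8.197074942186752 para obtener s = 0.336401722745529.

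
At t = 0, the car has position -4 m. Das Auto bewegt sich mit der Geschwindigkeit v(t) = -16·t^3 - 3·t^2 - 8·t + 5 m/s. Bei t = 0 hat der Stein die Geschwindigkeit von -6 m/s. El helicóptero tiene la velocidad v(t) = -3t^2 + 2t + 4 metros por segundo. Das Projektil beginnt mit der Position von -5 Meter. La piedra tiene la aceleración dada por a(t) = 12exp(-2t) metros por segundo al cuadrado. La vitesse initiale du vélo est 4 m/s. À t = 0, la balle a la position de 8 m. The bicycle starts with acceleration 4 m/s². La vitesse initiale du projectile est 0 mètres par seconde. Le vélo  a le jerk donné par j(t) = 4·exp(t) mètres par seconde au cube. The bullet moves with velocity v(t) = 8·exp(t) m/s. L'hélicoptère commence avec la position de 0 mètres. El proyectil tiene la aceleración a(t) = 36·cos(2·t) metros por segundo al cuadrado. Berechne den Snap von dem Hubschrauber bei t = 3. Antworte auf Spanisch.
Para resolver esto, necesitamos tomar 3 derivadas de nuestra ecuación de la velocidad v(t) = -3·t^2 + 2·t + 4. La derivada de la velocidad da la aceleración: a(t) = 2 - 6·t. Derivando la aceleración, obtenemos la sacudida: j(t) = -6. Derivando la sacudida, obtenemos el snap: s(t) = 0. De la ecuación del snap s(t) = 0, sustituimos t = 3 para obtener s = 0.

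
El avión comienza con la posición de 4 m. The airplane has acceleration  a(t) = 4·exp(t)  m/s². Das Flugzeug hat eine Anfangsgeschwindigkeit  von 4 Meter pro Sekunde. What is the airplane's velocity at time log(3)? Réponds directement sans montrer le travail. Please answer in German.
Bei t = log(3), v = 12.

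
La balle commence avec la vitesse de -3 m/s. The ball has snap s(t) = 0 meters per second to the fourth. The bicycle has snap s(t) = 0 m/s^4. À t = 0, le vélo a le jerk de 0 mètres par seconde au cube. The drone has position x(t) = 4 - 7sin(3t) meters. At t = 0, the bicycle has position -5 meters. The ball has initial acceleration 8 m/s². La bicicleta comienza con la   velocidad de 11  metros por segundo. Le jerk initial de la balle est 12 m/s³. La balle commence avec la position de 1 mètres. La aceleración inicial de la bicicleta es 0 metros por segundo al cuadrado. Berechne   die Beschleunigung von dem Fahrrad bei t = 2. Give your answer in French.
Nous devons trouver la primitive de notre équation du snap s(t) = 0 2 fois. En intégrant le snap et en utilisant la condition initiale j(0) = 0, nous obtenons j(t) = 0. L'intégrale du jerk, avec a(0) = 0, donne l'accélération: a(t) = 0. De l'équation de l'accélération a(t) = 0, nous substituons t = 2 pour obtenir a = 0.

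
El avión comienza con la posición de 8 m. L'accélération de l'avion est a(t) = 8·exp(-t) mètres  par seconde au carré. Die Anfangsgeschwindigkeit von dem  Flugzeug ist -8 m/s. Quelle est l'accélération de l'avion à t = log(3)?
De l'équation de l'accélération a(t) = 8·exp(-t), nous substituons t = log(3) pour obtenir a = 8/3.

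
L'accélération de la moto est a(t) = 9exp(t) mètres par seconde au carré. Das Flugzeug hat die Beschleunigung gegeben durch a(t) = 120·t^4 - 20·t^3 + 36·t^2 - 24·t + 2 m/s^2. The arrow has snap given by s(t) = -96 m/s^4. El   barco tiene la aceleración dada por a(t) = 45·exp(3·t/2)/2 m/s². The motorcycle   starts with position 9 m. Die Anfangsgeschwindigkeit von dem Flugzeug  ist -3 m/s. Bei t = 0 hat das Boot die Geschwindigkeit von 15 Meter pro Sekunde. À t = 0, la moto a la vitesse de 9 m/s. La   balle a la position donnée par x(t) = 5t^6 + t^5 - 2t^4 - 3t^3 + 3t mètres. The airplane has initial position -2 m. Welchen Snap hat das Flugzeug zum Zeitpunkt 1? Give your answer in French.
Pour résoudre ceci, nous devons prendre 2 dérivées de notre équation de l'accélération a(t) = 120·t^4 - 20·t^3 + 36·t^2 - 24·t + 2. En dérivant l'accélération, nous obtenons le jerk: j(t) = 480·t^3 - 60·t^2 + 72·t - 24. La dérivée du jerk donne le snap: s(t) = 1440·t^2 - 120·t + 72. En utilisant s(t) = 1440·t^2 - 120·t + 72 et en substituant t = 1, nous trouvons s = 1392.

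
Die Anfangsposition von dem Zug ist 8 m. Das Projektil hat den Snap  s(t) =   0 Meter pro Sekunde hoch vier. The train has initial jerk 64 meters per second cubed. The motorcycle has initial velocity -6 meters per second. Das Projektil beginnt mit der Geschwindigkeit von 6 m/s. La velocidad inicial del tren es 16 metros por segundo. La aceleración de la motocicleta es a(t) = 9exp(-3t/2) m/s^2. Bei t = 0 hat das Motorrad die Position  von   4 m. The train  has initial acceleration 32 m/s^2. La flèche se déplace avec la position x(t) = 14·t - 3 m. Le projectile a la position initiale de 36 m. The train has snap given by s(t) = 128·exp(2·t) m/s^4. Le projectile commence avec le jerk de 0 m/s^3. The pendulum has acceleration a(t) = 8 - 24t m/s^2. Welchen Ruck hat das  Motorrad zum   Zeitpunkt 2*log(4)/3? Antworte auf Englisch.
We must differentiate our acceleration equation a(t) = 9·exp(-3·t/2) 1 time. Differentiating acceleration, we get jerk: j(t) = -27·exp(-3·t/2)/2. From the given jerk equation j(t) = -27·exp(-3·t/2)/2, we substitute t = 2*log(4)/3 to get j = -27/8.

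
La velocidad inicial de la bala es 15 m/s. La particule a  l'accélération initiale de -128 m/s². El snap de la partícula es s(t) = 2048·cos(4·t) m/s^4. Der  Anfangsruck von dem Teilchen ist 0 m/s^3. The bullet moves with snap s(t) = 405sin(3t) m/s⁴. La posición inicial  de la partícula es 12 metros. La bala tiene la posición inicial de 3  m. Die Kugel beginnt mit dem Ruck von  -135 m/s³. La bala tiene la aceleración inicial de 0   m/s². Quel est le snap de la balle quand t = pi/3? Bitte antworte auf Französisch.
En utilisant s(t) = 405·sin(3·t) et en substituant t = pi/3, nous trouvons s = 0.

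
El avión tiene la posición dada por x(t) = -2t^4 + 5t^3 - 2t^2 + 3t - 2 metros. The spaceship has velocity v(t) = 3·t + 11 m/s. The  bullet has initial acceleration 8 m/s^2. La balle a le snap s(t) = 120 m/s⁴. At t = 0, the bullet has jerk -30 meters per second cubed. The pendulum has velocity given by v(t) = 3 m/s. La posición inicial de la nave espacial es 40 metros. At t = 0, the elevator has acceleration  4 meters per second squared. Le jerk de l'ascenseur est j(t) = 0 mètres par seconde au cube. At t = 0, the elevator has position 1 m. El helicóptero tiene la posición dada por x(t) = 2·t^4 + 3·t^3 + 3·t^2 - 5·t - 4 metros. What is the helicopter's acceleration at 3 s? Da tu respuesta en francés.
Pour résoudre ceci, nous devons prendre 2 dérivées de notre équation de la position x(t) = 2·t^4 + 3·t^3 + 3·t^2 - 5·t - 4. En prenant d/dt de x(t), nous trouvons v(t) = 8·t^3 + 9·t^2 + 6·t - 5. La dérivée de la vitesse donne l'accélération: a(t) = 24·t^2 + 18·t + 6. En utilisant a(t) = 24·t^2 + 18·t + 6 et en substituant t = 3, nous trouvons a = 276.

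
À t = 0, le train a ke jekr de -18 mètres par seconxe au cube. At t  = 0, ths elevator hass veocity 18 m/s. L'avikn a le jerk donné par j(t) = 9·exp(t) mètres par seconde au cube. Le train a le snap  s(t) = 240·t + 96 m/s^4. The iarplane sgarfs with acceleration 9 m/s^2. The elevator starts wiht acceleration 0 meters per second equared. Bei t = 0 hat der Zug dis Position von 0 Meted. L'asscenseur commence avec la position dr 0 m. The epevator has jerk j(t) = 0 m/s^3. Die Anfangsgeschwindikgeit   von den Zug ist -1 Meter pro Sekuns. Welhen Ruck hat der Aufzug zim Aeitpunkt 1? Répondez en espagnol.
Usando j(t) = 0 y sustituyendo t = 1, encontramos j = 0.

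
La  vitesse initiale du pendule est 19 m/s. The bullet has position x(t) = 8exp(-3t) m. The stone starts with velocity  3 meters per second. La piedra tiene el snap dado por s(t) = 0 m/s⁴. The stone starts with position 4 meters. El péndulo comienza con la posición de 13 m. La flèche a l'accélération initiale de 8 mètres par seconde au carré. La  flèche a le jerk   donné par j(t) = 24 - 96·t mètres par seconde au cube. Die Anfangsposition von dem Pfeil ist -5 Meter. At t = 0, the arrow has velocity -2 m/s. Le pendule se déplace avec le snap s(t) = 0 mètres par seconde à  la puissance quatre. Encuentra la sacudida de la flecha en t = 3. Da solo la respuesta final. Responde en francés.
j(3) = -264.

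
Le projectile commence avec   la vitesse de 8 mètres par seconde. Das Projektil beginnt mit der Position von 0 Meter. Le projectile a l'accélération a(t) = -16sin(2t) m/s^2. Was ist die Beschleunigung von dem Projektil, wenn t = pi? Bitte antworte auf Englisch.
We have acceleration a(t) = -16·sin(2·t). Substituting t = pi: a(pi) = 0.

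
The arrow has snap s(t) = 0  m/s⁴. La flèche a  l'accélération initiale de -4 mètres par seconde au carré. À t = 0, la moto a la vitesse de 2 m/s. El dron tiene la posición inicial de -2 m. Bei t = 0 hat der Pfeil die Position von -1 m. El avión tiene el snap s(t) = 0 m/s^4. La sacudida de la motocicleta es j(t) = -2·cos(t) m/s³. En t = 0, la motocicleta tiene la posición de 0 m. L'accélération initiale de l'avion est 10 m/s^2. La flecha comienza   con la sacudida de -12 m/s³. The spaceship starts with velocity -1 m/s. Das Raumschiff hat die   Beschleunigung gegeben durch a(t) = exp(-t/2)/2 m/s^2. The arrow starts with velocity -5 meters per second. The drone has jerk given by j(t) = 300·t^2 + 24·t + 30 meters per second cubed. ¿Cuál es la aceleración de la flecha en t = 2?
Partiendo del snap s(t) = 0, tomamos 2 integrales. La antiderivada del snap, con j(0) = -12, da la sacudida: j(t) = -12. Integrando la sacudida y usando la condición inicial a(0) = -4, obtenemos a(t) = -12·t - 4. Tenemos la aceleración a(t) = -12·t - 4. Sustituyendo t = 2: a(2) = -28.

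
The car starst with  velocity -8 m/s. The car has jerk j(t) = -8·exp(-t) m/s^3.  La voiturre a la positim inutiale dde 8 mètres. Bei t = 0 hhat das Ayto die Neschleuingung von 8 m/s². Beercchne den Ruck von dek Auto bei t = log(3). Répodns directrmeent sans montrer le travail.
Bei t = log(3), j = -8/3.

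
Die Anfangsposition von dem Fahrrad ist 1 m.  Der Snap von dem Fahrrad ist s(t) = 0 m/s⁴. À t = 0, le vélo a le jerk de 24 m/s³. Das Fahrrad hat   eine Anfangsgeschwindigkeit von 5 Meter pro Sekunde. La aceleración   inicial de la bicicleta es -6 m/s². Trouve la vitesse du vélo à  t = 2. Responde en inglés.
To find the answer, we compute 3 integrals of s(t) = 0. The antiderivative of snap is jerk. Using j(0) = 24, we get j(t) = 24. Taking ∫j(t)dt and applying a(0) = -6, we find a(t) = 24·t - 6. Finding the antiderivative of a(t) and using v(0) = 5: v(t) = 12·t^2 - 6·t + 5. From the given velocity equation v(t) = 12·t^2 - 6·t + 5, we substitute t = 2 to get v = 41.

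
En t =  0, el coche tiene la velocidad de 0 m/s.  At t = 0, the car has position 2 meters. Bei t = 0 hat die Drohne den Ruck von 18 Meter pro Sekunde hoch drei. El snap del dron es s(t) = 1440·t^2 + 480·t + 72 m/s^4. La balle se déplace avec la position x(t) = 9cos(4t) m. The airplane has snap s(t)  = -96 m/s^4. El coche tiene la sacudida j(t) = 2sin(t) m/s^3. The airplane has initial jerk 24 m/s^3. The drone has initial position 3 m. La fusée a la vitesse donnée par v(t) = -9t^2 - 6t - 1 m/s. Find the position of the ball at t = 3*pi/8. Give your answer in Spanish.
Usando x(t) = 9·cos(4·t) y sustituyendo t = 3*pi/8, encontramos x = 0.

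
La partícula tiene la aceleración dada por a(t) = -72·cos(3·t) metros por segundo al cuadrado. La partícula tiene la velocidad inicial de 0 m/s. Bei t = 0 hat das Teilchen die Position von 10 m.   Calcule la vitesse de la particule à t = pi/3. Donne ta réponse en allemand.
Ausgehend von der Beschleunigung a(t) = -72·cos(3·t), nehmen wir 1 Integral. Das Integral von der Beschleunigung, mit v(0) = 0, ergibt die Geschwindigkeit: v(t) = -24·sin(3·t). Wir haben die Geschwindigkeit v(t) = -24·sin(3·t). Durch Einsetzen von t = pi/3: v(pi/3) = 0.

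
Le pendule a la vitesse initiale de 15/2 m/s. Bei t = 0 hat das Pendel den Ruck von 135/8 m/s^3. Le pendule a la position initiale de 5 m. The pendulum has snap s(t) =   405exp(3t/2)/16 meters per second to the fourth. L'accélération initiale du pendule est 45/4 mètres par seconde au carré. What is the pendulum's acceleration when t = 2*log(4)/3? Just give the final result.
The acceleration at t = 2*log(4)/3 is a = 45.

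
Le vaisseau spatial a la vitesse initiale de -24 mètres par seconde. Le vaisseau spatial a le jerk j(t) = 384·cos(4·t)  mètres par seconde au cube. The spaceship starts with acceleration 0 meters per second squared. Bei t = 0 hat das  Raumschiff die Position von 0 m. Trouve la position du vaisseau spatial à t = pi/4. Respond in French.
Pour résoudre ceci, nous devons prendre 3 primitives de notre équation du jerk j(t) = 384·cos(4·t). L'intégrale du jerk, avec a(0) = 0, donne l'accélération: a(t) = 96·sin(4·t). En prenant ∫a(t)dt et en appliquant v(0) = -24, nous trouvons v(t) = -24·cos(4·t). L'intégrale de la vitesse est la position. En utilisant x(0) = 0, nous obtenons x(t) = -6·sin(4·t). Nous avons la position x(t) = -6·sin(4·t). En substituant t = pi/4: x(pi/4) = 0.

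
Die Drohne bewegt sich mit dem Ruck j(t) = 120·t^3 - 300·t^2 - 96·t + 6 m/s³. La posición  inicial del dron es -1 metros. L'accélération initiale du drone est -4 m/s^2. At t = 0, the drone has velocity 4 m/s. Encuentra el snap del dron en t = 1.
Para resolver esto, necesitamos tomar 1 derivada de nuestra ecuación de la sacudida j(t) = 120·t^3 - 300·t^2 - 96·t + 6. Derivando la sacudida, obtenemos el snap: s(t) = 360·t^2 - 600·t - 96. Usando s(t) = 360·t^2 - 600·t - 96 y sustituyendo t = 1, encontramos s = -336.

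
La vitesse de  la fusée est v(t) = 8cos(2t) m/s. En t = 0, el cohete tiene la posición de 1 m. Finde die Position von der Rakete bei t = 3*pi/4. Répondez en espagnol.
Debemos encontrar la integral de nuestra ecuación de la velocidad v(t) = 8·cos(2·t) 1 vez. La antiderivada de la velocidad, con x(0) = 1, da la posición: x(t) = 4·sin(2·t) + 1. Tenemos la posición x(t) = 4·sin(2·t) + 1. Sustituyendo t = 3*pi/4: x(3*pi/4) = -3.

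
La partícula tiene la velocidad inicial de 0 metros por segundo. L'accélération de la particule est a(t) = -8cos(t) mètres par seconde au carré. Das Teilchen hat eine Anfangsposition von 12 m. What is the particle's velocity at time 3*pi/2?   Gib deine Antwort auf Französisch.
Pour résoudre ceci, nous devons prendre 1 primitive de notre équation de l'accélération a(t) = -8·cos(t). L'intégrale de l'accélération, avec v(0) = 0, donne la vitesse: v(t) = -8·sin(t). De l'équation de la vitesse v(t) = -8·sin(t), nous substituons t = 3*pi/2 pour obtenir v = 8.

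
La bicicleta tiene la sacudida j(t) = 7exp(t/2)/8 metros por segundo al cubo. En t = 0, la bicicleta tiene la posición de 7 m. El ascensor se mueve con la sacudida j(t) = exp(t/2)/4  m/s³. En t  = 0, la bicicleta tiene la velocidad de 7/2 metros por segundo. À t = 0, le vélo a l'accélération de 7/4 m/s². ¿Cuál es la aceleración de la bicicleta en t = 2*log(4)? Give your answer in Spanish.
Partiendo de la sacudida j(t) = 7·exp(t/2)/8, tomamos 1 antiderivada. Integrando la sacudida y usando la condición inicial a(0) = 7/4, obtenemos a(t) = 7·exp(t/2)/4. De la ecuación de la aceleración a(t) = 7·exp(t/2)/4, sustituimos t = 2*log(4) para obtener a = 7.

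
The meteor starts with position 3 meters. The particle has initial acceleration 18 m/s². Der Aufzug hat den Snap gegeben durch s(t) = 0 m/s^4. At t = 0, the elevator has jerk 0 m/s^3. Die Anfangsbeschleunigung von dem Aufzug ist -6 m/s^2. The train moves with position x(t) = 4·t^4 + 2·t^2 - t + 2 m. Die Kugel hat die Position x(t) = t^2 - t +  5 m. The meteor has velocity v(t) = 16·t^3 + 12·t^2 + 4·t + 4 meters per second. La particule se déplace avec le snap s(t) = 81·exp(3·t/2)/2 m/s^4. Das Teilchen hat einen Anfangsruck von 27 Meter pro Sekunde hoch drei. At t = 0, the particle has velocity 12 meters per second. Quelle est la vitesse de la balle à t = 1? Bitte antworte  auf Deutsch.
Wir müssen unsere Gleichung für die Position x(t) = t^2 - t + 5 1-mal ableiten. Durch Ableiten von der Position erhalten wir die Geschwindigkeit: v(t) = 2·t - 1. Aus der Gleichung für die Geschwindigkeit v(t) = 2·t - 1, setzen wir t = 1 ein und erhalten v = 1.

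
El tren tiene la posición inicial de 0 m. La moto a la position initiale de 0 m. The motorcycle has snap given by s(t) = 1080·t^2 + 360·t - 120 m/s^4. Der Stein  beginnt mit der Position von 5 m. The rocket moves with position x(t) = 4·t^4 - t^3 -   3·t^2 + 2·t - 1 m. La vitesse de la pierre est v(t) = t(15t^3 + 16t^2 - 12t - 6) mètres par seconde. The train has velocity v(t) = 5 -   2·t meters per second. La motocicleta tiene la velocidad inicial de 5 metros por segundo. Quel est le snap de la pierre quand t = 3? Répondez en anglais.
Starting from velocity v(t) = t·(15·t^3 + 16·t^2 - 12·t - 6), we take 3 derivatives. The derivative of velocity gives acceleration: a(t) = 15·t^3 + 16·t^2 + t·(45·t^2 + 32·t - 12) - 12·t - 6. Taking d/dt of a(t), we find j(t) = 90·t^2 + t·(90·t + 32) + 64·t - 24. Differentiating jerk, we get snap: s(t) = 360·t + 96. From the given snap equation s(t) = 360·t + 96, we substitute t = 3 to get s = 1176.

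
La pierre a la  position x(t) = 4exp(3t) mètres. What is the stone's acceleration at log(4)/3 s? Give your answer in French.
En partant de la position x(t) = 4·exp(3·t), nous prenons 2 dérivées. En prenant d/dt de x(t), nous trouvons v(t) = 12·exp(3·t). En prenant d/dt de v(t), nous trouvons a(t) = 36·exp(3·t). Nous avons l'accélération a(t) = 36·exp(3·t). En substituant t = log(4)/3: a(log(4)/3) = 144.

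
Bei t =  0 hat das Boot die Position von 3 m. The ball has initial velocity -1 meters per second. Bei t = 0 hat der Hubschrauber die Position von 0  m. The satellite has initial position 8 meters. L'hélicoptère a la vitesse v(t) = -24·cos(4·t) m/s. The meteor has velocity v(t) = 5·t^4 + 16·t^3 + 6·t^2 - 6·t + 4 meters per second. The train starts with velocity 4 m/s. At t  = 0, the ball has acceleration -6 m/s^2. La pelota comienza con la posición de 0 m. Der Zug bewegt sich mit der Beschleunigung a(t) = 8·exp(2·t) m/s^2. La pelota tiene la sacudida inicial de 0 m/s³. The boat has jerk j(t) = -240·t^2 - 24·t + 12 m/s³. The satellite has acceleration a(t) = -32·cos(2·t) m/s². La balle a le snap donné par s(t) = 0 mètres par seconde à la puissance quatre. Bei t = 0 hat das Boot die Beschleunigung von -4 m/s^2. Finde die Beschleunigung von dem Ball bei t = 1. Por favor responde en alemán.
Wir müssen das Integral unserer Gleichung für den Snap s(t) = 0 2-mal finden. Mit ∫s(t)dt und Anwendung von j(0) = 0, finden wir j(t) = 0. Durch Integration von dem Ruck und Verwendung der Anfangsbedingung a(0) = -6, erhalten wir a(t) = -6. Aus der Gleichung für die Beschleunigung a(t) = -6, setzen wir t = 1 ein und erhalten a = -6.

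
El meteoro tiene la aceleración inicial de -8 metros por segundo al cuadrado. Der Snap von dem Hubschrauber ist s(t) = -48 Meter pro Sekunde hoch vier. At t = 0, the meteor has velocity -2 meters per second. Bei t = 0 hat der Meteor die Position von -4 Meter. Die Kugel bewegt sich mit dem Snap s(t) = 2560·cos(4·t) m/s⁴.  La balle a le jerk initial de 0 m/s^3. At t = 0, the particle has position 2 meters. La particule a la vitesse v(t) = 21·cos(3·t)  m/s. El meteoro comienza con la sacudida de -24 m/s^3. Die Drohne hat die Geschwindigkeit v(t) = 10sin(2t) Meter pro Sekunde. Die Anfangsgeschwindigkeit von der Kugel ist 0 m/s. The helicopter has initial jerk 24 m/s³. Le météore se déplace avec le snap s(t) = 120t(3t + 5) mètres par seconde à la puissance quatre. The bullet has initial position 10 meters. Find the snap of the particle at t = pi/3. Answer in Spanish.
Debemos derivar nuestra ecuación de la velocidad v(t) = 21·cos(3·t) 3 veces. Derivando la velocidad, obtenemos la aceleración: a(t) = -63·sin(3·t). La derivada de la aceleración da la sacudida: j(t) = -189·cos(3·t). Derivando la sacudida, obtenemos el snap: s(t) = 567·sin(3·t). De la ecuación del snap s(t) = 567·sin(3·t), sustituimos t = pi/3 para obtener s = 0.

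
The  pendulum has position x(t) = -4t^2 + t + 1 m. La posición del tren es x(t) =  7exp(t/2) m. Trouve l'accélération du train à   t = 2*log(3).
Pour résoudre ceci, nous devons prendre 2 dérivées de notre équation de la position x(t) = 7·exp(t/2). En prenant d/dt de x(t), nous trouvons v(t) = 7·exp(t/2)/2. La dérivée de la vitesse donne l'accélération: a(t) = 7·exp(t/2)/4. Nous avons l'accélération a(t) = 7·exp(t/2)/4. En substituant t = 2*log(3): a(2*log(3)) = 21/4.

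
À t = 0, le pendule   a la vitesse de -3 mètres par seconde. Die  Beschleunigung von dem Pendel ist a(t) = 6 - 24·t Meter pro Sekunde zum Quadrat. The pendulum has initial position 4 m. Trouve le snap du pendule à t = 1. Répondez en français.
En partant de l'accélération a(t) = 6 - 24·t, nous prenons 2 dérivées. En dérivant l'accélération, nous obtenons le jerk: j(t) = -24. La dérivée du jerk donne le snap: s(t) = 0. Nous avons le snap s(t) = 0. En substituant t = 1: s(1) = 0.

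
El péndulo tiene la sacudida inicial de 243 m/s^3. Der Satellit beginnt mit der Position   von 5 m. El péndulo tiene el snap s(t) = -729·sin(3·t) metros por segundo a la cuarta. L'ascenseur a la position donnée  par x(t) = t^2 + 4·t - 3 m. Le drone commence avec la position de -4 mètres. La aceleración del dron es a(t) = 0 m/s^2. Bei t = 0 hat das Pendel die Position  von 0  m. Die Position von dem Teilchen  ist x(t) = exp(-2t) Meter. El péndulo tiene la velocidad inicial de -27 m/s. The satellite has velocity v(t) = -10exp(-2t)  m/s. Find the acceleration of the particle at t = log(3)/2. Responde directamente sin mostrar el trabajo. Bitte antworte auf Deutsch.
a(log(3)/2) = 4/3.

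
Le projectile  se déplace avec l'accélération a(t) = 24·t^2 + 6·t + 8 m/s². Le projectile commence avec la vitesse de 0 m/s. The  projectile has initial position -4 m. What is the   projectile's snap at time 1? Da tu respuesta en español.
Para resolver esto, necesitamos tomar 2 derivadas de nuestra ecuación de la aceleración a(t) = 24·t^2 + 6·t + 8. Tomando d/dt de a(t), encontramos j(t) = 48·t + 6. Tomando d/dt de j(t), encontramos s(t) = 48. Tenemos el snap s(t) = 48. Sustituyendo t = 1: s(1) = 48.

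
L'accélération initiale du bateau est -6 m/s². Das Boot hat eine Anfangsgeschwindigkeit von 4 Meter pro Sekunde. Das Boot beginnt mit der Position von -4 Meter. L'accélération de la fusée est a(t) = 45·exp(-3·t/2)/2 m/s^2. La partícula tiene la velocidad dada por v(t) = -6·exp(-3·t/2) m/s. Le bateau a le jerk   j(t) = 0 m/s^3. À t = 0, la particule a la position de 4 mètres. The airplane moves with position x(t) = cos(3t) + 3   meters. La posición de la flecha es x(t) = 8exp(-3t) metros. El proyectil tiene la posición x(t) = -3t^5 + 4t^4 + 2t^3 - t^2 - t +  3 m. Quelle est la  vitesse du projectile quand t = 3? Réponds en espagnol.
Debemos derivar nuestra ecuación de la posición x(t) = -3·t^5 + 4·t^4 + 2·t^3 - t^2 - t + 3 1 vez. Tomando d/dt de x(t), encontramos v(t) = -15·t^4 + 16·t^3 + 6·t^2 - 2·t - 1. Usando v(t) = -15·t^4 + 16·t^3 + 6·t^2 - 2·t - 1 y sustituyendo t = 3, encontramos v = -736.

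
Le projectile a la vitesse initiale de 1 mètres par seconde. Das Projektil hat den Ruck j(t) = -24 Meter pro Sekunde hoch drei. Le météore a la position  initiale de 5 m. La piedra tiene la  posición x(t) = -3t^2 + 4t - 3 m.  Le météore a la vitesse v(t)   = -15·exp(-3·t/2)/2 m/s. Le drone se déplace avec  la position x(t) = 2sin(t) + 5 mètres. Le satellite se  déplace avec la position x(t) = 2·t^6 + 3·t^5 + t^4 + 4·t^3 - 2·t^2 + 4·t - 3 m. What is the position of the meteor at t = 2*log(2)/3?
We must find the antiderivative of our velocity equation v(t) = -15·exp(-3·t/2)/2 1 time. Integrating velocity and using the initial condition x(0) = 5, we get x(t) = 5·exp(-3·t/2). We have position x(t) = 5·exp(-3·t/2). Substituting t = 2*log(2)/3: x(2*log(2)/3) = 5/2.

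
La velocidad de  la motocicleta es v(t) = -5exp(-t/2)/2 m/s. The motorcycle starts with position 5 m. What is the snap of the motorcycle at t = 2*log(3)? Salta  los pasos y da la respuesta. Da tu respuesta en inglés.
s(2*log(3)) = 5/48.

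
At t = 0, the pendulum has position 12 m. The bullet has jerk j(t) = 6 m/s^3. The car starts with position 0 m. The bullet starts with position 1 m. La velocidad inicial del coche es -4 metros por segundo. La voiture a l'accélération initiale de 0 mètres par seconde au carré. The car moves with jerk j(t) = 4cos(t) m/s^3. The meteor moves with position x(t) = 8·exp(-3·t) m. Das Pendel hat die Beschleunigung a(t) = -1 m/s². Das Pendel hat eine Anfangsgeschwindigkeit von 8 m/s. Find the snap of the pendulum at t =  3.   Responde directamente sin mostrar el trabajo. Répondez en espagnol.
s(3) = 0.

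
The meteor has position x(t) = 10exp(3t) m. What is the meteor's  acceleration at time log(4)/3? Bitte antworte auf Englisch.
Starting from position x(t) = 10·exp(3·t), we take 2 derivatives. Differentiating position, we get velocity: v(t) = 30·exp(3·t). Taking d/dt of v(t), we find a(t) = 90·exp(3·t). From the given acceleration equation a(t) = 90·exp(3·t), we substitute t = log(4)/3 to get a = 360.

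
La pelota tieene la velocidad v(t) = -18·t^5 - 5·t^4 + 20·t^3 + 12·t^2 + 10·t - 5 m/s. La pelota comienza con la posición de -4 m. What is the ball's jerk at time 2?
To solve this, we need to take 2 derivatives of our velocity equation v(t) = -18·t^5 - 5·t^4 + 20·t^3 + 12·t^2 + 10·t - 5. Taking d/dt of v(t), we find a(t) = -90·t^4 - 20·t^3 + 60·t^2 + 24·t + 10. Taking d/dt of a(t), we find j(t) = -360·t^3 - 60·t^2 + 120·t + 24. Using j(t) = -360·t^3 - 60·t^2 + 120·t + 24 and substituting t = 2, we find j = -2856.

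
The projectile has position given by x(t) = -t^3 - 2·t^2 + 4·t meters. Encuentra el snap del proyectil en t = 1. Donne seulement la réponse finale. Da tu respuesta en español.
s(1) = 0.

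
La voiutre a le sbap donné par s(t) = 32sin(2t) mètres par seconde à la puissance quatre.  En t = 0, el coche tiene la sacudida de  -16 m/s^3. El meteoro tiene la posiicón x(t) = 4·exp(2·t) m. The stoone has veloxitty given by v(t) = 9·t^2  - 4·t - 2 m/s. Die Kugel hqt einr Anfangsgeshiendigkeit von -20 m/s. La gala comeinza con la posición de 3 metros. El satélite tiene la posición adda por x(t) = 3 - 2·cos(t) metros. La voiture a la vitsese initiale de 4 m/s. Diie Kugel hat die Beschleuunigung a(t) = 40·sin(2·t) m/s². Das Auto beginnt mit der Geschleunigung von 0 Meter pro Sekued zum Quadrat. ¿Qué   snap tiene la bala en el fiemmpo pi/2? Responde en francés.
Nous devons dériver notre équation de l'accélération a(t) = 40·sin(2·t) 2 fois. En prenant d/dt de a(t), nous trouvons j(t) = 80·cos(2·t). La dérivée du jerk donne le snap: s(t) = -160·sin(2·t). En utilisant s(t) = -160·sin(2·t) et en substituant t = pi/2, nous trouvons s = 0.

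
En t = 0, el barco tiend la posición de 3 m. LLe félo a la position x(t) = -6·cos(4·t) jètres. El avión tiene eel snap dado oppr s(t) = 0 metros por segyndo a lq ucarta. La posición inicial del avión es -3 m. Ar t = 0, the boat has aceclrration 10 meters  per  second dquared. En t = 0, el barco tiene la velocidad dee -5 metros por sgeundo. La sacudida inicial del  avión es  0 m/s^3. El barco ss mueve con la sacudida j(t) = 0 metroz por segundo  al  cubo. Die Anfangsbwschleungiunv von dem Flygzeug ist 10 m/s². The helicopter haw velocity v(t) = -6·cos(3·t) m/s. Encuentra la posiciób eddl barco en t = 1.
Para resolver esto, necesitamos tomar 3 integrales de nuestra ecuación de la sacudida j(t) = 0. Tomando ∫j(t)dt y aplicando a(0) = 10, encontramos a(t) = 10. La integral de la aceleración es la velocidad. Usando v(0) = -5, obtenemos v(t) = 10·t - 5. La integral de la velocidad es la posición. Usando x(0) = 3, obtenemos x(t) = 5·t^2 - 5·t + 3. De la ecuación de la posición x(t) = 5·t^2 - 5·t + 3, sustituimos t = 1 para obtener x = 3.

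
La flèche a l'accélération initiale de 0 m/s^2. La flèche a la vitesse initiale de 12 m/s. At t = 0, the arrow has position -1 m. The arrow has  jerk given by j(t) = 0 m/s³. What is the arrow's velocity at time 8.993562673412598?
Starting from jerk j(t) = 0, we take 2 integrals. Taking ∫j(t)dt and applying a(0) = 0, we find a(t) = 0. Finding the antiderivative of a(t) and using v(0) = 12: v(t) = 12. We have velocity v(t) = 12. Substituting t = 8.993562673412598: v(8.993562673412598) = 12.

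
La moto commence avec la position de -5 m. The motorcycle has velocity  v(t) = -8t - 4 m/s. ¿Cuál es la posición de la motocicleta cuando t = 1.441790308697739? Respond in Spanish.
Necesitamos integrar nuestra ecuación de la velocidad v(t) = -8·t - 4 1 vez. Integrando la velocidad y usando la condición inicial x(0) = -5, obtenemos x(t) = -4·t^2 - 4·t - 5. De la ecuación de la posición x(t) = -4·t^2 - 4·t - 5, sustituimos t = 1.441790308697739 para obtener x = -19.0821984118098.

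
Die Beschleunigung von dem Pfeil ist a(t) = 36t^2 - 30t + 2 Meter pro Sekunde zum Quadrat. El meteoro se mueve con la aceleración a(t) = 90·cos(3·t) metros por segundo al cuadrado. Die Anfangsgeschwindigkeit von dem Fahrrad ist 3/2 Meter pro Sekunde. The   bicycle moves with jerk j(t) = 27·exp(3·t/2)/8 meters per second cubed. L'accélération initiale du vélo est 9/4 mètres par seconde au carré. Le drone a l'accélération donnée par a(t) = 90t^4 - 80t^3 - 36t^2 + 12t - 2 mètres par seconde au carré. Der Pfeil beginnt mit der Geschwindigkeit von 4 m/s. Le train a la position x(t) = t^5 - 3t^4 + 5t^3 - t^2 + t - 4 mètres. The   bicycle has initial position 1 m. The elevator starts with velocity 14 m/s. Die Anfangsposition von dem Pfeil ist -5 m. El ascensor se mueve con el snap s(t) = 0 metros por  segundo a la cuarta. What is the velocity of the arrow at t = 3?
We need to integrate our acceleration equation a(t) = 36·t^2 - 30·t + 2 1 time. Taking ∫a(t)dt and applying v(0) = 4, we find v(t) = 12·t^3 - 15·t^2 + 2·t + 4. We have velocity v(t) = 12·t^3 - 15·t^2 + 2·t + 4. Substituting t = 3: v(3) = 199.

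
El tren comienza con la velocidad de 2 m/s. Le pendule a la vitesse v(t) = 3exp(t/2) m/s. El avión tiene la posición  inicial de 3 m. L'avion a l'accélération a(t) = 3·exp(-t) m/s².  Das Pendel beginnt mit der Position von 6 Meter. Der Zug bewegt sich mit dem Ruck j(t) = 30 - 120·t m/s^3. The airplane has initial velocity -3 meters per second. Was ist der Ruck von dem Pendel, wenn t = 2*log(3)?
Ausgehend von der Geschwindigkeit v(t) = 3·exp(t/2), nehmen wir 2 Ableitungen. Die Ableitung von der Geschwindigkeit ergibt die Beschleunigung: a(t) = 3·exp(t/2)/2. Durch Ableiten von der Beschleunigung erhalten wir den Ruck: j(t) = 3·exp(t/2)/4. Wir haben den Ruck j(t) = 3·exp(t/2)/4. Durch Einsetzen von t = 2*log(3): j(2*log(3)) = 9/4.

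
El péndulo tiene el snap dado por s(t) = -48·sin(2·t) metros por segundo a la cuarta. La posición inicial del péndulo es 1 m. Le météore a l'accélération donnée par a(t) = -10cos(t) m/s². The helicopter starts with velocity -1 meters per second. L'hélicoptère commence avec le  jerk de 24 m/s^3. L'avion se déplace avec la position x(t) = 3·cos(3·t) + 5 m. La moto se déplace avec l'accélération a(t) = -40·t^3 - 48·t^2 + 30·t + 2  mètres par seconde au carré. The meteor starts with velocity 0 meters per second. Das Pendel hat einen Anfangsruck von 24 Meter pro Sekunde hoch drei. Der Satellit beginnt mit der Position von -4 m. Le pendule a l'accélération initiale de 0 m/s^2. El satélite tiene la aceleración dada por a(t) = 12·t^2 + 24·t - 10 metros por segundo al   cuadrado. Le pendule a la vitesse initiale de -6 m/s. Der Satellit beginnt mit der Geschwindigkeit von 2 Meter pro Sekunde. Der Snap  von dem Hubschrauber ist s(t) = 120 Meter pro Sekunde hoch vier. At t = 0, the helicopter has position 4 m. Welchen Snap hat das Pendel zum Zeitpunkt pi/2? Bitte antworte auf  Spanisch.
De la ecuación del snap s(t) = -48·sin(2·t), sustituimos t = pi/2 para obtener s = 0.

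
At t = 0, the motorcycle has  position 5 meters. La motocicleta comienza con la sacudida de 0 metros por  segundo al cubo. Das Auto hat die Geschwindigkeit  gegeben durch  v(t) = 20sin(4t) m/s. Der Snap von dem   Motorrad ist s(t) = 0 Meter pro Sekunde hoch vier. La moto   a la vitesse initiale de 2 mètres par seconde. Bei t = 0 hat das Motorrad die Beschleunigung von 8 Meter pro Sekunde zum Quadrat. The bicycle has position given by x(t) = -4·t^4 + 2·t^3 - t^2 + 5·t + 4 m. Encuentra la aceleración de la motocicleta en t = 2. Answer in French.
Nous devons trouver la primitive de notre équation du snap s(t) = 0 2 fois. L'intégrale du snap, avec j(0) = 0, donne le jerk: j(t) = 0. En intégrant le jerk et en utilisant la condition initiale a(0) = 8, nous obtenons a(t) = 8. En utilisant a(t) = 8 et en substituant t = 2, nous trouvons a = 8.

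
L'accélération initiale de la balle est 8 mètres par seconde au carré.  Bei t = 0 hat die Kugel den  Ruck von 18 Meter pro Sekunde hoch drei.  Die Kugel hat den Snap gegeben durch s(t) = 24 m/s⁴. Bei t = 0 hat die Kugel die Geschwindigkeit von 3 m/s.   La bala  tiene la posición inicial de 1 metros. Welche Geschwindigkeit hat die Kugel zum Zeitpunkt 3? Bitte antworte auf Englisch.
To find the answer, we compute 3 integrals of s(t) = 24. Finding the integral of s(t) and using j(0) = 18: j(t) = 24·t + 18. Taking ∫j(t)dt and applying a(0) = 8, we find a(t) = 12·t^2 + 18·t + 8. The antiderivative of acceleration is velocity. Using v(0) = 3, we get v(t) = 4·t^3 + 9·t^2 + 8·t + 3. Using v(t) = 4·t^3 + 9·t^2 + 8·t + 3 and substituting t = 3, we find v = 216.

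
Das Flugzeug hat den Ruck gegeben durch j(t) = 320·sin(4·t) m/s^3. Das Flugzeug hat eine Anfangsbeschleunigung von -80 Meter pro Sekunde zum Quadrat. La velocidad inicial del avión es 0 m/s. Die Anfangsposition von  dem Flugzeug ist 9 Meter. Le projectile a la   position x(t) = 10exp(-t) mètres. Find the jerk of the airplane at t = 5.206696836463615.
Using j(t) = 320·sin(4·t) and substituting t = 5.206696836463615, we find j = 293.931518581097.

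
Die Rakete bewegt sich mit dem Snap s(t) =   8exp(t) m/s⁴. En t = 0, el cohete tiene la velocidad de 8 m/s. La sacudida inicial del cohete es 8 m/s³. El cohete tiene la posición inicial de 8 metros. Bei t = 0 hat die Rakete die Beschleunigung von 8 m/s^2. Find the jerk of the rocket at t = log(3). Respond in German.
Wir müssen unsere Gleichung für den Snap s(t) = 8·exp(t) 1-mal integrieren. Mit ∫s(t)dt und Anwendung von j(0) = 8, finden wir j(t) = 8·exp(t). Mit j(t) = 8·exp(t) und Einsetzen von t = log(3), finden wir j = 24.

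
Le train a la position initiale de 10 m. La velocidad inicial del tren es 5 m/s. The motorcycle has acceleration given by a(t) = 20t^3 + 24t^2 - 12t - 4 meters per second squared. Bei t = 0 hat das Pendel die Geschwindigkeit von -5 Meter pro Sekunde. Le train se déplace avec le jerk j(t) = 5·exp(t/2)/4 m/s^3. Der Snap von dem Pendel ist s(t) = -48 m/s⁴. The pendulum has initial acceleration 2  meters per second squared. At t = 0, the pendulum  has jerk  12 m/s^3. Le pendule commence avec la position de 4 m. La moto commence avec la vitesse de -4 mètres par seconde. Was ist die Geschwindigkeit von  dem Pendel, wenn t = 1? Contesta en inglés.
To find the answer, we compute 3 antiderivatives of s(t) = -48. The integral of snap is jerk. Using j(0) = 12, we get j(t) = 12 - 48·t. Integrating jerk and using the initial condition a(0) = 2, we get a(t) = -24·t^2 + 12·t + 2. Finding the antiderivative of a(t) and using v(0) = -5: v(t) = -8·t^3 + 6·t^2 + 2·t - 5. From the given velocity equation v(t) = -8·t^3 + 6·t^2 + 2·t - 5, we substitute t = 1 to get v = -5.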